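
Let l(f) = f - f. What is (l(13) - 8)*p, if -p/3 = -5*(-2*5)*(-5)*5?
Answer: -30000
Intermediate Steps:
l(f) = 0
p = 3750 (p = -3*(-5*(-2*5)*(-5))*5 = -3*(-(-50)*(-5))*5 = -3*(-5*50)*5 = -(-750)*5 = -3*(-1250) = 3750)
(l(13) - 8)*p = (0 - 8)*3750 = -8*3750 = -30000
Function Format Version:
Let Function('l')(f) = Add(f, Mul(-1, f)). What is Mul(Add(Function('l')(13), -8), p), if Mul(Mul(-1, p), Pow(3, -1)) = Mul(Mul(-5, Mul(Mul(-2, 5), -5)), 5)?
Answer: -30000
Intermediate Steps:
Function('l')(f) = 0
p = 3750 (p = Mul(-3, Mul(Mul(-5, Mul(Mul(-2, 5), -5)), 5)) = Mul(-3, Mul(Mul(-5, Mul(-10, -5)), 5)) = Mul(-3, Mul(Mul(-5, 50), 5)) = Mul(-3, Mul(-250, 5)) = Mul(-3, -1250) = 3750)
Mul(Add(Function('l')(13), -8), p) = Mul(Add(0, -8), 3750) = Mul(-8, 3750) = -30000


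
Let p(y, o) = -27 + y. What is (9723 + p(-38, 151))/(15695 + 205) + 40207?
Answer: 319650479/7950 ≈ 40208.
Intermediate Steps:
(9723 + p(-38, 151))/(15695 + 205) + 40207 = (9723 + (-27 - 38))/(15695 + 205) + 40207 = (9723 - 65)/15900 + 40207 = 9658*(1/15900) + 40207 = 4829/7950 + 40207 = 319650479/7950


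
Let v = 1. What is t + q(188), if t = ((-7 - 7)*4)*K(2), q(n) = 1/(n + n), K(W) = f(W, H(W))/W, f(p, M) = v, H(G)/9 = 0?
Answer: -10527/376 ≈ -27.997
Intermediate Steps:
H(G) = 0 (H(G) = 9*0 = 0)
f(p, M) = 1
K(W) = 1/W
q(n) = 1/(2*n)
t = -28 (t = ((-7 - 7)*4)/2 = -14*4*(1/2) = -56*1/2 = -28)
t + q(188) = -28 + (1/2)/188 = -28 + (1/2)*(1/188) = -28 + 1/376 = -10527/376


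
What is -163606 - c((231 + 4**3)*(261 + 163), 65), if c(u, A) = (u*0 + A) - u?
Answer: -38591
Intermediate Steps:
c(u, A) = A - u (c(u, A) = (0 + A) - u = A - u)
-163606 - c((231 + 4**3)*(261 + 163), 65) = -163606 - (65 - (231 + 4**3)*(261 + 163)) = -163606 - (65 - (231 + 64)*424) = -163606 - (65 - 295*424) = -163606 - (65 - 1*125080) = -163606 - (65 - 125080) = -163606 - 1*(-125015) = -163606 + 125015 = -38591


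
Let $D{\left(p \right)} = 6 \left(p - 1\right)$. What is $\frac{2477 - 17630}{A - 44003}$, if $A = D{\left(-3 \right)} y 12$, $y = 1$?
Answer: $\frac{15153}{44291} \approx 0.34212$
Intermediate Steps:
$D{\left(p \right)} = -6 + 6 p$ ($D{\left(p \right)} = 6 \left(-1 + p\right) = -6 + 6 p$)
$A = -288$ ($A = \left(-6 + 6 \left(-3\right)\right) 1 \cdot 12 = \left(-6 - 18\right) 1 \cdot 12 = \left(-24\right) 1 \cdot 12 = \left(-24\right) 12 = -288$)
$\frac{2477 - 17630}{A - 44003} = \frac{2477 - 17630}{-288 - 44003} = - \frac{15153}{-44291} = \left(-15153\right) \left(- \frac{1}{44291}\right) = \frac{15153}{44291}$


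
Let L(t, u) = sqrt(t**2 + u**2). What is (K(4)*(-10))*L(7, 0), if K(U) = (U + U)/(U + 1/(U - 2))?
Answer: -1120/9 ≈ -124.44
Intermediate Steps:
K(U) = 2*U/(U + 1/(-2 + U)) (K(U) = (2*U)/(U + 1/(-2 + U)) = 2*U/(U + 1/(-2 + U)))
(K(4)*(-10))*L(7, 0) = ((2*4*(-2 + 4)/(1 + 4**2 - 2*4))*(-10))*sqrt(7**2 + 0**2) = ((2*4*2/(1 + 16 - 8))*(-10))*sqrt(49 + 0) = ((2*4*2/9)*(-10))*sqrt(49) = ((2*4*(1/9)*2)*(-10))*7 = ((16/9)*(-10))*7 = -160/9*7 = -1120/9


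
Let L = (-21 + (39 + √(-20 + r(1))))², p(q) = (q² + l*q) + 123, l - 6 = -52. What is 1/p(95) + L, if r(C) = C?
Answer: 1457291/4778 + 36*I*√19 ≈ 305.0 + 156.92*I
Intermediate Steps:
l = -46 (l = 6 - 52 = -46)
p(q) = 123 + q² - 46*q (p(q) = (q² - 46*q) + 123 = 123 + q² - 46*q)
L = (18 + I*√19)² (L = (-21 + (39 + √(-20 + 1)))² = (-21 + (39 + √(-19)))² = (-21 + (39 + I*√19))² = (18 + I*√19)² ≈ 305.0 + 156.92*I)
1/p(95) + L = 1/(123 + 95² - 46*95) + (18 + I*√19)² = 1/(123 + 9025 - 4370) + (18 + I*√19)² = 1/4778 + (18 + I*√19)²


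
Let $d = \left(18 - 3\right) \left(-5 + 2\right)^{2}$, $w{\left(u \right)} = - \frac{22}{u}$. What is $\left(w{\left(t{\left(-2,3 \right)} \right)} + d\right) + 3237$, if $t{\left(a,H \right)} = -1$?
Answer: $3394$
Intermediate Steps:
$d = 135$ ($d = \left(18 - 3\right) \left(-3\right)^{2} = 15 \cdot 9 = 135$)
$\left(w{\left(t{\left(-2,3 \right)} \right)} + d\right) + 3237 = \left(- \frac{22}{-1} + 135\right) + 3237 = \left(\left(-22\right) \left(-1\right) + 135\right) + 3237 = \left(22 + 135\right) + 3237 = 157 + 3237 = 3394$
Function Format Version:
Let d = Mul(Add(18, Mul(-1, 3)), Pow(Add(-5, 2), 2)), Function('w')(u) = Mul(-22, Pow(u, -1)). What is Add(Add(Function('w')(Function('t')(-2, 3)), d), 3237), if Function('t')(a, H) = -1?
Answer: 3394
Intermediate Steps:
d = 135 (d = Mul(Add(18, -3), Pow(-3, 2)) = Mul(15, 9) = 135)
Add(Add(Function('w')(Function('t')(-2, 3)), d), 3237) = Add(Add(Mul(-22, Pow(-1, -1)), 135), 3237) = Add(Add(Mul(-22, -1), 135), 3237) = Add(Add(22, 135), 3237) = Add(157, 3237) = 3394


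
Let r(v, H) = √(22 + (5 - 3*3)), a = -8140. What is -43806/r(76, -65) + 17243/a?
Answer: -17243/8140 - 7301*√2 ≈ -10327.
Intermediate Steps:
r(v, H) = 3*√2 (r(v, H) = √(22 + (5 - 9)) = √(22 - 4) = √18 = 3*√2)
-43806/r(76, -65) + 17243/a = -43806*√2/6 + 17243/(-8140) = -7301*√2 + 17243*(-1/8140) = -7301*√2 - 17243/8140 = -17243/8140 - 7301*√2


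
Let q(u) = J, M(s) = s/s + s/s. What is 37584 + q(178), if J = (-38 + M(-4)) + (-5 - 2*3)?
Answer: 37537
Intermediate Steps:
M(s) = 2 (M(s) = 1 + 1 = 2)
J = -47 (J = (-38 + 2) + (-5 - 2*3) = -36 + (-5 - 6) = -36 - 11 = -47)
q(u) = -47
37584 + q(178) = 37584 - 47 = 37537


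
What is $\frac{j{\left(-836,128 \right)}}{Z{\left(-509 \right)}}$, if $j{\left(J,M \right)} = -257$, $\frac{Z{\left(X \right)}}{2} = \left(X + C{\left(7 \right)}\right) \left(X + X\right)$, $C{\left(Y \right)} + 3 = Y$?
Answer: $- \frac{257}{1028180} \approx -0.00024996$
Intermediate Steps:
$C{\left(Y \right)} = -3 + Y$
$Z{\left(X \right)} = 4 X \left(4 + X\right)$ ($Z{\left(X \right)} = 2 \left(X + \left(-3 + 7\right)\right) \left(X + X\right) = 2 \left(X + 4\right) 2 X = 2 \left(4 + X\right) 2 X = 2 \cdot 2 X \left(4 + X\right) = 4 X \left(4 + X\right)$)
$\frac{j{\left(-836,128 \right)}}{Z{\left(-509 \right)}} = - \frac{257}{4 \left(-509\right) \left(4 - 509\right)} = - \frac{257}{4 \left(-509\right) \left(-505\right)} = - \frac{257}{1028180}$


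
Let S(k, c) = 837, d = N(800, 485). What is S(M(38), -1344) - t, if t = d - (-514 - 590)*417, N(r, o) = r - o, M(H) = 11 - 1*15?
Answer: -459846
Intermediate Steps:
M(H) = -4 (M(H) = 11 - 15 = -4)
d = 315 (d = 800 - 1*485 = 800 - 485 = 315)
t = 460683 (t = 315 - (-514 - 590)*417 = 315 - (-1104)*417 = 315 - 1*(-460368) = 315 + 460368 = 460683)
S(M(38), -1344) - t = 837 - 1*460683 = 837 - 460683 = -459846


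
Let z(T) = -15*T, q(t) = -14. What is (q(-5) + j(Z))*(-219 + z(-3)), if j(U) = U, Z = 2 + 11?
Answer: 174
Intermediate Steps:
Z = 13
(q(-5) + j(Z))*(-219 + z(-3)) = (-14 + 13)*(-219 - 15*(-3)) = -(-219 + 45) = -1*(-174) = 174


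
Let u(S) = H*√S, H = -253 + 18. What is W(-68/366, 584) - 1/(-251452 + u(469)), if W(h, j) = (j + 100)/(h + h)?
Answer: -1977786683753563/1074437532243 - 235*√469/63202207779 ≈ -1840.8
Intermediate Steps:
H = -235
W(h, j) = (100 + j)/(2*h) (W(h, j) = (100 + j)/((2*h)) = (100 + j)*(1/(2*h)) = (100 + j)/(2*h))
u(S) = -235*√S
W(-68/366, 584) - 1/(-251452 + u(469)) = (100 + 584)/(2*((-68/366))) - 1/(-251452 - 235*√469) = (½)*684/(-68*1/366) - 1/(-251452 - 235*√469) = (½)*684/(-34/183) - 1/(-251452 - 235*√469) = (½)*(-183/34)*684 - 1/(-251452 - 235*√469) = -31293/17 - 1/(-251452 - 235*√469)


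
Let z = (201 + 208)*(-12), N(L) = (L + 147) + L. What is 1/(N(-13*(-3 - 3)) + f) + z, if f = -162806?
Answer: -797564725/162503 ≈ -4908.0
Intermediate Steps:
N(L) = 147 + 2*L (N(L) = (147 + L) + L = 147 + 2*L)
z = -4908 (z = 409*(-12) = -4908)
1/(N(-13*(-3 - 3)) + f) + z = 1/((147 + 2*(-13*(-3 - 3))) - 162806) - 4908 = 1/((147 + 2*(-13*(-6))) - 162806) - 4908 = 1/((147 + 2*78) - 162806) - 4908 = 1/((147 + 156) - 162806) - 4908 = 1/(303 - 162806) - 4908 = 1/(-162503) - 4908 = -1/162503 - 4908 = -797564725/162503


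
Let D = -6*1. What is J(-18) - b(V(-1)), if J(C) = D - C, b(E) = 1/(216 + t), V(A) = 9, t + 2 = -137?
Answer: 923/77 ≈ 11.987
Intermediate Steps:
t = -139 (t = -2 - 137 = -139)
D = -6
b(E) = 1/77 (b(E) = 1/(216 - 139) = 1/77)
J(C) = -6 - C
J(-18) - b(V(-1)) = (-6 - 1*(-18)) - 1*1/77 = (-6 + 18) - 1/77 = 12 - 1/77 = 923/77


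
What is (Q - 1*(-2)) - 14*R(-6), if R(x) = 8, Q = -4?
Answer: -114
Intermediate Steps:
(Q - 1*(-2)) - 14*R(-6) = (-4 - 1*(-2)) - 14*8 = (-4 + 2) - 112 = -2 - 112 = -114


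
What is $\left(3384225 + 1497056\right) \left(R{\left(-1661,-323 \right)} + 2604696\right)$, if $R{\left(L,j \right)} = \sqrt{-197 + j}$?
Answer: $12714253095576 + 9762562 i \sqrt{130} \approx 1.2714 \cdot 10^{13} + 1.1131 \cdot 10^{8} i$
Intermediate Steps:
$\left(3384225 + 1497056\right) \left(R{\left(-1661,-323 \right)} + 2604696\right) = \left(3384225 + 1497056\right) \left(\sqrt{-197 - 323} + 2604696\right) = 4881281 \left(\sqrt{-520} + 2604696\right) = 4881281 \left(2 i \sqrt{130} + 2604696\right) = 4881281 \left(2604696 + 2 i \sqrt{130}\right) = 12714253095576 + 9762562 i \sqrt{130}$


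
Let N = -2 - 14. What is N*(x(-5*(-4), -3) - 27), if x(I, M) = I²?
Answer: -5968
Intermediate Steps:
N = -16
N*(x(-5*(-4), -3) - 27) = -16*((-5*(-4))² - 27) = -16*(20² - 27) = -16*(400 - 27) = -16*373 = -5968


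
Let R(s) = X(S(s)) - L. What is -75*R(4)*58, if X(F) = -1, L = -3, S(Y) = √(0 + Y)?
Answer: -8700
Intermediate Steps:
S(Y) = √Y
R(s) = 2 (R(s) = -1 - 1*(-3) = -1 + 3 = 2)
-75*R(4)*58 = -75*2*58 = -150*58 = -8700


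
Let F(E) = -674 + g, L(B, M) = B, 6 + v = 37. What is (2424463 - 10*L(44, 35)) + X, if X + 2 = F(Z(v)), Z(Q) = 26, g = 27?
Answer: 2423374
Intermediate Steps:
v = 31 (v = -6 + 37 = 31)
F(E) = -647 (F(E) = -674 + 27 = -647)
X = -649 (X = -2 - 647 = -649)
(2424463 - 10*L(44, 35)) + X = (2424463 - 10*44) - 649 = (2424463 - 440) - 649 = 2424023 - 649 = 2423374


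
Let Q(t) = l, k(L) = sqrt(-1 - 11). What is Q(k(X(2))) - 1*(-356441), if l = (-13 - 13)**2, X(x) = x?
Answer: 357117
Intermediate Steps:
k(L) = 2*I*sqrt(3) (k(L) = sqrt(-12) = 2*I*sqrt(3))
l = 676 (l = (-26)**2 = 676)
Q(t) = 676
Q(k(X(2))) - 1*(-356441) = 676 - 1*(-356441) = 676 + 356441 = 357117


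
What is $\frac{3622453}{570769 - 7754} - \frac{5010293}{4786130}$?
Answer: $\frac{2903332172699}{538932596390} \approx 5.3872$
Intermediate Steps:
$\frac{3622453}{570769 - 7754} - \frac{5010293}{4786130} = \frac{3622453}{563015} - \frac{5010293}{4786130} = \frac{2903332172699}{538932596390}$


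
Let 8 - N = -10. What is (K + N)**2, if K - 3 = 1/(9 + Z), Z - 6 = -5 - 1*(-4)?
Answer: 87025/196 ≈ 444.00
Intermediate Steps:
Z = 5 (Z = 6 + (-5 - 1*(-4)) = 6 + (-5 + 4) = 6 - 1 = 5)
N = 18 (N = 8 - 1*(-10) = 8 + 10 = 18)
K = 43/14 (K = 3 + 1/(9 + 5) = 3 + 1/14 = 43/14 ≈ 3.0714)
(K + N)**2 = (43/14 + 18)**2 = (295/14)**2 = 87025/196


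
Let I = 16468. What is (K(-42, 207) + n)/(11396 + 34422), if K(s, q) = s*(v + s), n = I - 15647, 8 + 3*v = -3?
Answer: 2739/45818 ≈ 0.059780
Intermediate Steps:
v = -11/3 (v = -8/3 + (⅓)*(-3) = -8/3 - 1 = -11/3 ≈ -3.6667)
n = 821 (n = 16468 - 15647 = 821)
K(s, q) = s*(-11/3 + s)
(K(-42, 207) + n)/(11396 + 34422) = ((⅓)*(-42)*(-11 + 3*(-42)) + 821)/(11396 + 34422) = ((⅓)*(-42)*(-11 - 126) + 821)/45818 = ((⅓)*(-42)*(-137) + 821)*(1/45818) = (1918 + 821)*(1/45818) = 2739*(1/45818) = 2739/45818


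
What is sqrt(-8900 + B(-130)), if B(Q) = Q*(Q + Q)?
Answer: 10*sqrt(249) ≈ 157.80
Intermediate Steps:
B(Q) = 2*Q**2 (B(Q) = Q*(2*Q) = 2*Q**2)
sqrt(-8900 + B(-130)) = sqrt(-8900 + 2*(-130)**2) = sqrt(-8900 + 2*16900) = sqrt(-8900 + 33800) = sqrt(24900) = 10*sqrt(249)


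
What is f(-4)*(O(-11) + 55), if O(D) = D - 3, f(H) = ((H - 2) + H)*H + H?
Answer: 1476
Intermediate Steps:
f(H) = H + H*(-2 + 2*H) (f(H) = ((-2 + H) + H)*H + H = (-2 + 2*H)*H + H = H*(-2 + 2*H) + H = H + H*(-2 + 2*H))
O(D) = -3 + D
f(-4)*(O(-11) + 55) = (-4*(-1 + 2*(-4)))*((-3 - 11) + 55) = (-4*(-1 - 8))*(-14 + 55) = -4*(-9)*41 = 36*41 = 1476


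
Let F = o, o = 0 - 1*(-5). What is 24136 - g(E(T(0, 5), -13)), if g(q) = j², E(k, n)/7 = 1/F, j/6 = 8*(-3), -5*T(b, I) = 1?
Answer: 3400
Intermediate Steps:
o = 5 (o = 0 + 5 = 5)
T(b, I) = -⅕ (T(b, I) = -⅕*1 = -⅕)
F = 5
j = -144 (j = 6*(8*(-3)) = 6*(-24) = -144)
E(k, n) = 7/5
g(q) = 20736 (g(q) = (-144)² = 20736)
24136 - g(E(T(0, 5), -13)) = 24136 - 1*20736 = 24136 - 20736 = 3400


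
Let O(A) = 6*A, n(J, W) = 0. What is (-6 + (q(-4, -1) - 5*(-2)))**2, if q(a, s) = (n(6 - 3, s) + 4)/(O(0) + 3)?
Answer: 256/9 ≈ 28.444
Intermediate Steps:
q(a, s) = 4/3 (q(a, s) = (0 + 4)/(6*0 + 3) = 4/(0 + 3) = 4/3)
(-6 + (q(-4, -1) - 5*(-2)))**2 = (-6 + (4/3 - 5*(-2)))**2 = (-6 + (4/3 + 10))**2 = (-6 + 34/3)**2 = (16/3)**2 = 256/9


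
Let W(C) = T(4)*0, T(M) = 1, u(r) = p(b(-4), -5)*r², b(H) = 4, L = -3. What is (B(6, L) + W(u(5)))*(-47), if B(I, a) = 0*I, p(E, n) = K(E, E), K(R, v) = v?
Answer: 0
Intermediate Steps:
p(E, n) = E
u(r) = 4*r²
B(I, a) = 0
W(C) = 0 (W(C) = 1*0 = 0)
(B(6, L) + W(u(5)))*(-47) = (0 + 0)*(-47) = 0*(-47) = 0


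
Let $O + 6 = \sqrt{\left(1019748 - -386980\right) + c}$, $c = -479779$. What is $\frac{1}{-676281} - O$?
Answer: $\frac{4057685}{676281} - \sqrt{926949} \approx -956.78$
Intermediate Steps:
$O = -6 + \sqrt{926949}$ ($O = -6 + \sqrt{\left(1019748 - -386980\right) - 479779} = -6 + \sqrt{\left(1019748 + 386980\right) - 479779} = -6 + \sqrt{1406728 - 479779} = -6 + \sqrt{926949} \approx 956.78$)
$\frac{1}{-676281} - O = \frac{1}{-676281} - \left(-6 + \sqrt{926949}\right) = - \frac{1}{676281} + \left(6 - \sqrt{926949}\right) = \frac{4057685}{676281} - \sqrt{926949}$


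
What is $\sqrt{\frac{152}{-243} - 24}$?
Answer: $\frac{4 i \sqrt{1122}}{27} \approx 4.9624 i$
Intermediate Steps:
$\sqrt{\frac{152}{-243} - 24} = \sqrt{152 \left(- \frac{1}{243}\right) - 24} = \sqrt{- \frac{152}{243} - 24} = \sqrt{- \frac{5984}{243}} = \frac{4 i \sqrt{1122}}{27}$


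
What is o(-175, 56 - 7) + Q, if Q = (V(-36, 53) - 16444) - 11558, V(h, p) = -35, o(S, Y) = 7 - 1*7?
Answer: -28037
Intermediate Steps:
o(S, Y) = 0 (o(S, Y) = 7 - 7 = 0)
Q = -28037 (Q = (-35 - 16444) - 11558 = -16479 - 11558 = -28037)
o(-175, 56 - 7) + Q = 0 - 28037 = -28037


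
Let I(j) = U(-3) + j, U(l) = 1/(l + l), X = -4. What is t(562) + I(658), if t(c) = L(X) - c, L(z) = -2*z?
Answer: 623/6 ≈ 103.83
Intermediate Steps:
U(l) = 1/(2*l)
I(j) = -⅙ + j (I(j) = (½)/(-3) + j = (½)*(-⅓) + j = -⅙ + j)
t(c) = 8 - c (t(c) = -2*(-4) - c = 8 - c)
t(562) + I(658) = (8 - 1*562) + (-⅙ + 658) = (8 - 562) + 3947/6 = -554 + 3947/6 = 623/6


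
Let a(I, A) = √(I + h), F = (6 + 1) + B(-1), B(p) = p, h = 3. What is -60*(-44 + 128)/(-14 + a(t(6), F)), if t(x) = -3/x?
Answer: 15680/43 + 560*√10/43 ≈ 405.83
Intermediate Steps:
F = 6 (F = (6 + 1) - 1 = 7 - 1 = 6)
a(I, A) = √(3 + I) (a(I, A) = √(I + 3) = √(3 + I))
-60*(-44 + 128)/(-14 + a(t(6), F)) = -60*(-44 + 128)/(-14 + √(3 - 3/6)) = -5040/(-14 + √(3 - 3*⅙)) = -5040/(-14 + √(3 - ½)) = -5040/(-14 + √(5/2)) = -5040/(-14 + √10/2)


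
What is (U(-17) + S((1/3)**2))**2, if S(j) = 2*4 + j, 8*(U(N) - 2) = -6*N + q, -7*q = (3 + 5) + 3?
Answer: 130484929/254016 ≈ 513.69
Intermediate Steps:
q = -11/7 (q = -((3 + 5) + 3)/7 = -(8 + 3)/7 = -1/7*11 = -11/7 ≈ -1.5714)
U(N) = 101/56 - 3*N/4 (U(N) = 2 + (-6*N - 11/7)/8 = 2 + (-11/7 - 6*N)/8 = 2 + (-11/56 - 3*N/4) = 101/56 - 3*N/4)
S(j) = 8 + j
(U(-17) + S((1/3)**2))**2 = ((101/56 - 3/4*(-17)) + (8 + (1/3)**2))**2 = ((101/56 + 51/4) + (8 + (1/3)**2))**2 = (815/56 + (8 + 1/9))**2 = (815/56 + 73/9)**2 = (11423/504)**2 = 130484929/254016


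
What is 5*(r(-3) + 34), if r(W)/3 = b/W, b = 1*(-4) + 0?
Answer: 190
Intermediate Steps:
b = -4 (b = -4 + 0 = -4)
r(W) = -12/W (r(W) = 3*(-4/W) = -12/W)
5*(r(-3) + 34) = 5*(-12/(-3) + 34) = 5*(-12*(-⅓) + 34) = 5*(4 + 34) = 5*38 = 190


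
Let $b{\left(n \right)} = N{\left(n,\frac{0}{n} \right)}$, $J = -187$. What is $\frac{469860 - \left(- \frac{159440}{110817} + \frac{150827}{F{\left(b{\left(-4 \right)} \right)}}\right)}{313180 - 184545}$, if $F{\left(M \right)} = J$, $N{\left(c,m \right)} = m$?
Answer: $\frac{9753548951879}{2665674676665} \approx 3.6589$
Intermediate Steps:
$b{\left(n \right)} = 0$ ($b{\left(n \right)} = \frac{0}{n} = 0$)
$F{\left(M \right)} = -187$
$\frac{469860 - \left(- \frac{159440}{110817} + \frac{150827}{F{\left(b{\left(-4 \right)} \right)}}\right)}{313180 - 184545} = \frac{469860 - \left(- \frac{159440}{110817} - \frac{150827}{187}\right)}{313180 - 184545} = \frac{469860 - - \frac{16744010939}{20722779}}{128635} = \left(469860 + \left(\frac{150827}{187} + \frac{159440}{110817}\right)\right) \frac{1}{128635} = \left(469860 + \frac{16744010939}{20722779}\right) \frac{1}{128635} = \frac{9753548951879}{20722779} \cdot \frac{1}{128635} = \frac{9753548951879}{2665674676665}$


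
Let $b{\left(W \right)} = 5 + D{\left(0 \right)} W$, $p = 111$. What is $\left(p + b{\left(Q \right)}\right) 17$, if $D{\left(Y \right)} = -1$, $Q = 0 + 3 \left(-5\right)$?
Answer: $2227$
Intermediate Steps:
$Q = -15$ ($Q = 0 - 15 = -15$)
$b{\left(W \right)} = 5 - W$
$\left(p + b{\left(Q \right)}\right) 17 = \left(111 + \left(5 - -15\right)\right) 17 = \left(111 + \left(5 + 15\right)\right) 17 = \left(111 + 20\right) 17 = 131 \cdot 17 = 2227$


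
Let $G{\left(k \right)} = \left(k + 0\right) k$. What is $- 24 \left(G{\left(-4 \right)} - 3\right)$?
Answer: $-312$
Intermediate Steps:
$G{\left(k \right)} = k^{2}$ ($G{\left(k \right)} = k k = k^{2}$)
$- 24 \left(G{\left(-4 \right)} - 3\right) = - 24 \left(\left(-4\right)^{2} - 3\right) = - 24 \left(16 - 3\right) = \left(-24\right) 13 = -312$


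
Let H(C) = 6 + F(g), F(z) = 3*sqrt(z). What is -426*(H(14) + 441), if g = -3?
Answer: -190422 - 1278*I*sqrt(3) ≈ -1.9042e+5 - 2213.6*I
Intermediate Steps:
H(C) = 6 + 3*I*sqrt(3) (H(C) = 6 + 3*sqrt(-3) = 6 + 3*(I*sqrt(3)) = 6 + 3*I*sqrt(3))
-426*(H(14) + 441) = -426*((6 + 3*I*sqrt(3)) + 441) = -426*(447 + 3*I*sqrt(3)) = -190422 - 1278*I*sqrt(3)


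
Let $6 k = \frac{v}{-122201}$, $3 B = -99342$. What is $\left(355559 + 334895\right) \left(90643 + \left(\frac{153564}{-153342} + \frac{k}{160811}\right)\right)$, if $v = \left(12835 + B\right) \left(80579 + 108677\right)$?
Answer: $\frac{4490210736411795357528910}{71746768555161} \approx 6.2584 \cdot 10^{10}$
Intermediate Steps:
$B = -33114$ ($B = \frac{1}{3} \left(-99342\right) = -33114$)
$v = -3837922424$ ($v = \left(12835 - 33114\right) \left(80579 + 108677\right) = \left(-20279\right) 189256 = -3837922424$)
$k = \frac{1918961212}{366603}$ ($k = \frac{\left(-3837922424\right) \frac{1}{-122201}}{6} = \frac{\left(-3837922424\right) \left(- \frac{1}{122201}\right)}{6} = \frac{1}{6} \cdot \frac{3837922424}{122201} = \frac{1918961212}{366603} \approx 5234.4$)
$\left(355559 + 334895\right) \left(90643 + \left(\frac{153564}{-153342} + \frac{k}{160811}\right)\right) = \left(355559 + 334895\right) \left(90643 + \left(\frac{153564}{-153342} + \frac{1918961212}{366603 \cdot 160811}\right)\right) = 690454 \left(90643 + \left(153564 \left(- \frac{1}{153342}\right) + \frac{1918961212}{366603} \cdot \frac{1}{160811}\right)\right) = 690454 \left(90643 + \left(- \frac{25594}{25557} + \frac{274137316}{8421970719}\right)\right) = 690454 \left(90643 - \frac{69515263732358}{71746768555161}\right) = 690454 \cdot \frac{6503272826881726165}{71746768555161} = \frac{4490210736411795357528910}{71746768555161}$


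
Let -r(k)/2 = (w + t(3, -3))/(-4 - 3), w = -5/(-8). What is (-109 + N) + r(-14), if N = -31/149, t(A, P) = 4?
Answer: -450103/4172 ≈ -107.89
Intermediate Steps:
w = 5/8 (w = -5*(-⅛) = 5/8 ≈ 0.62500)
N = -31/149 (N = -31*1/149 = -31/149 ≈ -0.20805)
r(k) = 37/28 (r(k) = -2*(5/8 + 4)/(-4 - 3) = -37/(4*(-7)) = -37*(-1)/(4*7) = -2*(-37/56) = 37/28)
(-109 + N) + r(-14) = (-109 - 31/149) + 37/28 = -16272/149 + 37/28 = -450103/4172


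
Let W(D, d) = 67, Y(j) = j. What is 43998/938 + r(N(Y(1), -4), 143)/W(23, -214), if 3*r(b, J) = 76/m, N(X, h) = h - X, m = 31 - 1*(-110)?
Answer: 9306109/198387 ≈ 46.909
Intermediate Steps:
m = 141 (m = 31 + 110 = 141)
r(b, J) = 76/423 (r(b, J) = (76/141)/3 = (76*(1/141))/3 = (1/3)*(76/141) = 76/423)
43998/938 + r(N(Y(1), -4), 143)/W(23, -214) = 43998/938 + (76/423)/67 = 43998*(1/938) + (76/423)*(1/67) = 21999/469 + 76/28341 = 9306109/198387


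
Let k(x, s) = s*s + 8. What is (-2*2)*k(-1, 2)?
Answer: -48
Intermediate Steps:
k(x, s) = 8 + s**2 (k(x, s) = s**2 + 8 = 8 + s**2)
(-2*2)*k(-1, 2) = (-2*2)*(8 + 2**2) = -4*(8 + 4) = -4*12 = -48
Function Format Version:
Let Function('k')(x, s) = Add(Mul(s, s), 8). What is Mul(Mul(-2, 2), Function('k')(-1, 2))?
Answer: -48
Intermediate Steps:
Function('k')(x, s) = Add(8, Pow(s, 2)) (Function('k')(x, s) = Add(Pow(s, 2), 8) = Add(8, Pow(s, 2)))
Mul(Mul(-2, 2), Function('k')(-1, 2)) = Mul(Mul(-2, 2), Add(8, Pow(2, 2))) = Mul(-4, Add(8, 4)) = Mul(-4, 12) = -48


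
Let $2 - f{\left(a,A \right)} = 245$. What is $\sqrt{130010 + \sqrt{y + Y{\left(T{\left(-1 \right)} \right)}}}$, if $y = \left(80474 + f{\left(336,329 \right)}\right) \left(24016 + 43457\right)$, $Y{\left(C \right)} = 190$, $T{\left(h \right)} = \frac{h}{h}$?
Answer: $\sqrt{130010 + \sqrt{5413426453}} \approx 451.21$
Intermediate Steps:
$T{\left(h \right)} = 1$
$f{\left(a,A \right)} = -243$ ($f{\left(a,A \right)} = 2 - 245 = -243$)
$y = 5413426263$ ($y = \left(80474 - 243\right) \left(24016 + 43457\right) = 80231 \cdot 67473 = 5413426263$)
$\sqrt{130010 + \sqrt{y + Y{\left(T{\left(-1 \right)} \right)}}} = \sqrt{130010 + \sqrt{5413426263 + 190}} = \sqrt{130010 + \sqrt{5413426453}}$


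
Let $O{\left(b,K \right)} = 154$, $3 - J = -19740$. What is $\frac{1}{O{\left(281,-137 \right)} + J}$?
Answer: $\frac{1}{19897} \approx 5.0259 \cdot 10^{-5}$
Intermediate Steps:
$J = 19743$ ($J = 3 - -19740 = 3 + 19740 = 19743$)
$\frac{1}{O{\left(281,-137 \right)} + J} = \frac{1}{154 + 19743} = \frac{1}{19897}$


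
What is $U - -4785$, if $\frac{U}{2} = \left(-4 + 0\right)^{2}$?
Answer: $4817$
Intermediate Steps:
$U = 32$ ($U = 2 \left(-4 + 0\right)^{2} = 2 \left(-4\right)^{2} = 2 \cdot 16 = 32$)
$U - -4785 = 32 - -4785 = 32 + 4785 = 4817$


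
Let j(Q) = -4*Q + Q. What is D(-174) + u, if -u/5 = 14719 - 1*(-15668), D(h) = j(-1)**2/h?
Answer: -8812233/58 ≈ -1.5194e+5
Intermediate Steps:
j(Q) = -3*Q
D(h) = 9/h (D(h) = (-3*(-1))**2/h = 3**2/h = 9/h)
u = -151935 (u = -5*(14719 - 1*(-15668)) = -5*(14719 + 15668) = -5*30387 = -151935)
D(-174) + u = 9/(-174) - 151935 = 9*(-1/174) - 151935 = -3/58 - 151935 = -8812233/58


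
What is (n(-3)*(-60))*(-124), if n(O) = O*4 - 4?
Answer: -119040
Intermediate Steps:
n(O) = -4 + 4*O (n(O) = 4*O - 4 = -4 + 4*O)
(n(-3)*(-60))*(-124) = ((-4 + 4*(-3))*(-60))*(-124) = ((-4 - 12)*(-60))*(-124) = -16*(-60)*(-124) = 960*(-124) = -119040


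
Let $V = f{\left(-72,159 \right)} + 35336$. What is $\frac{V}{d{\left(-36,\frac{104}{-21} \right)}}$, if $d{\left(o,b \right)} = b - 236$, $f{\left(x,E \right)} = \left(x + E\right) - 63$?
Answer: $- \frac{37128}{253} \approx -146.75$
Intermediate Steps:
$f{\left(x,E \right)} = -63 + E + x$ ($f{\left(x,E \right)} = \left(E + x\right) - 63 = -63 + E + x$)
$d{\left(o,b \right)} = -236 + b$
$V = 35360$ ($V = \left(-63 + 159 - 72\right) + 35336 = 24 + 35336 = 35360$)
$\frac{V}{d{\left(-36,\frac{104}{-21} \right)}} = \frac{35360}{-236 + \frac{104}{-21}} = \frac{35360}{-236 + 104 \left(- \frac{1}{21}\right)} = \frac{35360}{-236 - \frac{104}{21}} = \frac{35360}{- \frac{5060}{21}} = 35360 \left(- \frac{21}{5060}\right) = - \frac{37128}{253}$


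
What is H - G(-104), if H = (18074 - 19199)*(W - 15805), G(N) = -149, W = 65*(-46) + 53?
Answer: 21084899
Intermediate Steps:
W = -2937 (W = -2990 + 53 = -2937)
H = 21084750 (H = (18074 - 19199)*(-2937 - 15805) = -1125*(-18742) = 21084750)
H - G(-104) = 21084750 - 1*(-149) = 21084750 + 149 = 21084899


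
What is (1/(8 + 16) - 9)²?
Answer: 46225/576 ≈ 80.252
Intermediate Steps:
(1/(8 + 16) - 9)² = (1/24 - 9)² = (-215/24)² = 46225/576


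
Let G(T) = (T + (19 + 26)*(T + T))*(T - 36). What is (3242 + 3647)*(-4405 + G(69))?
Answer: 1397102978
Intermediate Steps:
G(T) = 91*T*(-36 + T) (G(T) = (T + 45*(2*T))*(-36 + T) = (T + 90*T)*(-36 + T) = (91*T)*(-36 + T) = 91*T*(-36 + T))
(3242 + 3647)*(-4405 + G(69)) = (3242 + 3647)*(-4405 + 91*69*(-36 + 69)) = 6889*(-4405 + 91*69*33) = 6889*(-4405 + 207207) = 6889*202802 = 1397102978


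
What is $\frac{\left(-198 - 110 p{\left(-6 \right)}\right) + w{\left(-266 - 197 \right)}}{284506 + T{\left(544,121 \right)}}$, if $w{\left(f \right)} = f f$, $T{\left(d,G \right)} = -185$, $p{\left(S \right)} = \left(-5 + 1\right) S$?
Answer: $\frac{211531}{284321} \approx 0.74399$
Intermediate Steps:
$p{\left(S \right)} = - 4 S$
$w{\left(f \right)} = f^{2}$
$\frac{\left(-198 - 110 p{\left(-6 \right)}\right) + w{\left(-266 - 197 \right)}}{284506 + T{\left(544,121 \right)}} = \frac{\left(-198 - 110 \left(\left(-4\right) \left(-6\right)\right)\right) + \left(-266 - 197\right)^{2}}{284506 - 185} = \frac{\left(-198 - 2640\right) + \left(-266 - 197\right)^{2}}{284321} = \left(\left(-198 - 2640\right) + \left(-463\right)^{2}\right) \frac{1}{284321} = \left(-2838 + 214369\right) \frac{1}{284321} = 211531 \cdot \frac{1}{284321} = \frac{211531}{284321}$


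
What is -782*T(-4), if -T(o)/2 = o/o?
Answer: 1564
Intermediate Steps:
T(o) = -2 (T(o) = -2*o/o = -2*1 = -2)
-782*T(-4) = -782*(-2) = 1564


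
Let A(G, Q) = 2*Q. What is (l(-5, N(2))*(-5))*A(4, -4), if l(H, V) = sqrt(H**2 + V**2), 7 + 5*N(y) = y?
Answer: 40*sqrt(26) ≈ 203.96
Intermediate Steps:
N(y) = -7/5 + y/5
(l(-5, N(2))*(-5))*A(4, -4) = (sqrt((-5)**2 + (-7/5 + (1/5)*2)**2)*(-5))*(2*(-4)) = (sqrt(25 + (-7/5 + 2/5)**2)*(-5))*(-8) = (sqrt(25 + (-1)**2)*(-5))*(-8) = (sqrt(25 + 1)*(-5))*(-8) = (sqrt(26)*(-5))*(-8) = -5*sqrt(26)*(-8) = 40*sqrt(26)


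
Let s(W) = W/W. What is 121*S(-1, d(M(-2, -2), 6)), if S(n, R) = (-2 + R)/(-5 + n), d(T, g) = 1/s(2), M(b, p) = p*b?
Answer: 121/6 ≈ 20.167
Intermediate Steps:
s(W) = 1
M(b, p) = b*p
d(T, g) = 1 (d(T, g) = 1/1 = 1)
S(n, R) = (-2 + R)/(-5 + n)
121*S(-1, d(M(-2, -2), 6)) = 121*((-2 + 1)/(-5 - 1)) = 121*(-1/(-6)) = 121*(-⅙*(-1)) = 121*(⅙) = 121/6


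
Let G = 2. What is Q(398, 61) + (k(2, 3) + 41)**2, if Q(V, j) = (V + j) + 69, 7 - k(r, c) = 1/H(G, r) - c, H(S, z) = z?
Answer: 12313/4 ≈ 3078.3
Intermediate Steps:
k(r, c) = 7 + c - 1/r (k(r, c) = 7 - (1/r - c) = 7 + (c - 1/r) = 7 + c - 1/r)
Q(V, j) = 69 + V + j
Q(398, 61) + (k(2, 3) + 41)**2 = (69 + 398 + 61) + ((7 + 3 - 1/2) + 41)**2 = 528 + ((7 + 3 - 1*1/2) + 41)**2 = 528 + ((7 + 3 - 1/2) + 41)**2 = 528 + (19/2 + 41)**2 = 528 + (101/2)**2 = 528 + 10201/4 = 12313/4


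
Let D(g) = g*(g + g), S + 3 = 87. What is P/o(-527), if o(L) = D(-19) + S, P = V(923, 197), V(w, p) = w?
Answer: 71/62 ≈ 1.1452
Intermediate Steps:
S = 84 (S = -3 + 87 = 84)
D(g) = 2*g² (D(g) = g*(2*g) = 2*g²)
P = 923
o(L) = 806 (o(L) = 2*(-19)² + 84 = 2*361 + 84 = 722 + 84 = 806)
P/o(-527) = 923/806 = 923*(1/806) = 71/62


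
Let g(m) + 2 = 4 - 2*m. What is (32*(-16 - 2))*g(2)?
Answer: 1152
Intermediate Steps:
g(m) = 2 - 2*m (g(m) = -2 + (4 - 2*m) = 2 - 2*m)
(32*(-16 - 2))*g(2) = (32*(-16 - 2))*(2 - 2*2) = (32*(-18))*(2 - 4) = -576*(-2) = 1152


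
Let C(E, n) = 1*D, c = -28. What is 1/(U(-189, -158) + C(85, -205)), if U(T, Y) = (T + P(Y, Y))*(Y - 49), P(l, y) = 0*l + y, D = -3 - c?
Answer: 1/71854 ≈ 1.3917e-5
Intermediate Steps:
D = 25 (D = -3 - 1*(-28) = -3 + 28 = 25)
P(l, y) = y (P(l, y) = 0 + y = y)
U(T, Y) = (-49 + Y)*(T + Y) (U(T, Y) = (T + Y)*(Y - 49) = (T + Y)*(-49 + Y) = (-49 + Y)*(T + Y))
C(E, n) = 25 (C(E, n) = 1*25 = 25)
1/(U(-189, -158) + C(85, -205)) = 1/(((-158)² - 49*(-189) - 49*(-158) - 189*(-158)) + 25) = 1/((24964 + 9261 + 7742 + 29862) + 25) = 1/(71829 + 25) = 1/71854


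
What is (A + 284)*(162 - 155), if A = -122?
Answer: 1134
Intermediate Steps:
(A + 284)*(162 - 155) = (-122 + 284)*(162 - 155) = 162*7 = 1134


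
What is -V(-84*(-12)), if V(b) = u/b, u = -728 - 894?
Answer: 811/504 ≈ 1.6091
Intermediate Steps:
u = -1622
V(b) = -1622/b
-V(-84*(-12)) = -(-1622)/((-84*(-12))) = -(-1622)/1008 = -1*(-811/504) = 811/504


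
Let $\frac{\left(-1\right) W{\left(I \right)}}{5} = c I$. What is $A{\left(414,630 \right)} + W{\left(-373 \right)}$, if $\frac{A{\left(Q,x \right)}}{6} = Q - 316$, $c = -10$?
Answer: $-18062$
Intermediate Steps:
$A{\left(Q,x \right)} = -1896 + 6 Q$ ($A{\left(Q,x \right)} = 6 \left(Q - 316\right) = 6 \left(-316 + Q\right) = -1896 + 6 Q$)
$W{\left(I \right)} = 50 I$ ($W{\left(I \right)} = - 5 \left(- 10 I\right) = 50 I$)
$A{\left(414,630 \right)} + W{\left(-373 \right)} = \left(-1896 + 6 \cdot 414\right) + 50 \left(-373\right) = \left(-1896 + 2484\right) - 18650 = 588 - 18650 = -18062$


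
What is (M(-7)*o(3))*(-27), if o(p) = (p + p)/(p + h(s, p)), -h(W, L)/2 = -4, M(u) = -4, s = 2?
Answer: 648/11 ≈ 58.909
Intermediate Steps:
h(W, L) = 8 (h(W, L) = -2*(-4) = 8)
o(p) = 2*p/(8 + p) (o(p) = (p + p)/(p + 8) = (2*p)/(8 + p) = 2*p/(8 + p))
(M(-7)*o(3))*(-27) = -8*3/(8 + 3)*(-27) = -8*3/11*(-27) = -4*6/11*(-27) = -24/11*(-27) = 648/11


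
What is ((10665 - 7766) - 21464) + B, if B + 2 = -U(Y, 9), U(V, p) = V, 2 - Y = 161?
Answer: -18408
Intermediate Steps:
Y = -159 (Y = 2 - 1*161 = 2 - 161 = -159)
B = 157 (B = -2 - 1*(-159) = -2 + 159 = 157)
((10665 - 7766) - 21464) + B = ((10665 - 7766) - 21464) + 157 = (2899 - 21464) + 157 = -18565 + 157 = -18408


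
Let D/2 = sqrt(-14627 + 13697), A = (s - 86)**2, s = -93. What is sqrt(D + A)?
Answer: sqrt(32041 + 2*I*sqrt(930)) ≈ 179.0 + 0.17*I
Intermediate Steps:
A = 32041 (A = (-93 - 86)**2 = (-179)**2 = 32041)
D = 2*I*sqrt(930) (D = 2*sqrt(-14627 + 13697) = 2*sqrt(-930) = 2*(I*sqrt(930)) = 2*I*sqrt(930) ≈ 60.992*I)
sqrt(D + A) = sqrt(2*I*sqrt(930) + 32041) = sqrt(32041 + 2*I*sqrt(930))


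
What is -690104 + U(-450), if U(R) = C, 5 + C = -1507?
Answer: -691616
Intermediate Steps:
C = -1512 (C = -5 - 1507 = -1512)
U(R) = -1512
-690104 + U(-450) = -690104 - 1512 = -691616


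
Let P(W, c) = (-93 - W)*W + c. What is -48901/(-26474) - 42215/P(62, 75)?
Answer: 316774189/50485918 ≈ 6.2745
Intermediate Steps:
P(W, c) = c + W*(-93 - W) (P(W, c) = W*(-93 - W) + c = c + W*(-93 - W))
-48901/(-26474) - 42215/P(62, 75) = -48901/(-26474) - 42215/(75 - 1*62² - 93*62) = -48901*(-1/26474) - 42215/(75 - 1*3844 - 5766) = 48901/26474 - 42215/(75 - 3844 - 5766) = 48901/26474 - 42215/(-9535) = 48901/26474 - 42215*(-1/9535) = 48901/26474 + 8443/1907 = 316774189/50485918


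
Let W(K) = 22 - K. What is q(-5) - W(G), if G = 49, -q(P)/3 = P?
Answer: 42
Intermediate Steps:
q(P) = -3*P
q(-5) - W(G) = -3*(-5) - (22 - 1*49) = 15 - (22 - 49) = 15 - 1*(-27) = 15 + 27 = 42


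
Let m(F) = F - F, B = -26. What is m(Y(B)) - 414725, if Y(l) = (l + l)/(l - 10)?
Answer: -414725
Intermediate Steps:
Y(l) = 2*l/(-10 + l) (Y(l) = (2*l)/(-10 + l) = 2*l/(-10 + l))
m(F) = 0
m(Y(B)) - 414725 = 0 - 414725 = -414725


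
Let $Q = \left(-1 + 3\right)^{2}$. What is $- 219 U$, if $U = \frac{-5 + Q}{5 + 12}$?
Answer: $\frac{219}{17} \approx 12.882$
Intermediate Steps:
$Q = 4$ ($Q = 2^{2} = 4$)
$U = - \frac{1}{17}$ ($U = \frac{-5 + 4}{5 + 12} = - \frac{1}{17} \approx -0.058824$)
$- 219 U = \left(-219\right) \left(- \frac{1}{17}\right) = \frac{219}{17}$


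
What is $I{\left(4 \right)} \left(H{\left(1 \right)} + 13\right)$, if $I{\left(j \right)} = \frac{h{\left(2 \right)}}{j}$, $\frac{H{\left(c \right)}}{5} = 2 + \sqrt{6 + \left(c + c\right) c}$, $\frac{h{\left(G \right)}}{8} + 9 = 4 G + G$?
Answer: $46 + 20 \sqrt{2} \approx 74.284$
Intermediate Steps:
$h{\left(G \right)} = -72 + 40 G$ ($h{\left(G \right)} = -72 + 8 \left(4 G + G\right) = -72 + 8 \cdot 5 G = -72 + 40 G$)
$H{\left(c \right)} = 10 + 5 \sqrt{6 + 2 c^{2}}$ ($H{\left(c \right)} = 5 \left(2 + \sqrt{6 + \left(c + c\right) c}\right) = 5 \left(2 + \sqrt{6 + 2 c c}\right) = 5 \left(2 + \sqrt{6 + 2 c^{2}}\right) = 10 + 5 \sqrt{6 + 2 c^{2}}$)
$I{\left(j \right)} = \frac{8}{j}$ ($I{\left(j \right)} = \frac{-72 + 40 \cdot 2}{j} = \frac{-72 + 80}{j} = \frac{8}{j}$)
$I{\left(4 \right)} \left(H{\left(1 \right)} + 13\right) = \frac{8}{4} \left(\left(10 + 5 \sqrt{6 + 2 \cdot 1^{2}}\right) + 13\right) = 8 \cdot \frac{1}{4} \left(\left(10 + 5 \sqrt{6 + 2 \cdot 1}\right) + 13\right) = 2 \left(\left(10 + 5 \sqrt{6 + 2}\right) + 13\right) = 2 \left(\left(10 + 5 \sqrt{8}\right) + 13\right) = 2 \left(\left(10 + 5 \cdot 2 \sqrt{2}\right) + 13\right) = 2 \left(\left(10 + 10 \sqrt{2}\right) + 13\right) = 2 \left(23 + 10 \sqrt{2}\right) = 46 + 20 \sqrt{2}$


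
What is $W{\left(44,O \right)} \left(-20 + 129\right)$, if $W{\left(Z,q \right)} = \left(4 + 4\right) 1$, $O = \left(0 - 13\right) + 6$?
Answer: $872$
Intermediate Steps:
$O = -7$ ($O = -13 + 6 = -7$)
$W{\left(Z,q \right)} = 8$ ($W{\left(Z,q \right)} = 8 \cdot 1 = 8$)
$W{\left(44,O \right)} \left(-20 + 129\right) = 8 \left(-20 + 129\right) = 8 \cdot 109 = 872$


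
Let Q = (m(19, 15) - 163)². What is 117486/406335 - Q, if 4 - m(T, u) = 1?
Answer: -3467352838/135445 ≈ -25600.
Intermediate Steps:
m(T, u) = 3 (m(T, u) = 4 - 1*1 = 4 - 1 = 3)
Q = 25600 (Q = (3 - 163)² = (-160)² = 25600)
117486/406335 - Q = 117486/406335 - 1*25600 = 117486*(1/406335) - 25600 = 39162/135445 - 25600 = -3467352838/135445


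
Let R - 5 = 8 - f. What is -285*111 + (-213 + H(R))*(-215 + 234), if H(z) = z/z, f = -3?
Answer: -35663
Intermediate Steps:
R = 16 (R = 5 + (8 - 1*(-3)) = 5 + (8 + 3) = 5 + 11 = 16)
H(z) = 1
-285*111 + (-213 + H(R))*(-215 + 234) = -285*111 + (-213 + 1)*(-215 + 234) = -31635 - 212*19 = -31635 - 4028 = -35663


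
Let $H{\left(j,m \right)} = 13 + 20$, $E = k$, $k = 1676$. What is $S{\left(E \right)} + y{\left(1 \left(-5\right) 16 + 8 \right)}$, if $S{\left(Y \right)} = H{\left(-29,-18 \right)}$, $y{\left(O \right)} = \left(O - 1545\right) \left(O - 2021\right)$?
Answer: $3384414$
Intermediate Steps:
$y{\left(O \right)} = \left(-2021 + O\right) \left(-1545 + O\right)$ ($y{\left(O \right)} = \left(-1545 + O\right) \left(-2021 + O\right) = \left(-2021 + O\right) \left(-1545 + O\right)$)
$E = 1676$
$H{\left(j,m \right)} = 33$
$S{\left(Y \right)} = 33$
$S{\left(E \right)} + y{\left(1 \left(-5\right) 16 + 8 \right)} = 33 + \left(3122445 + \left(1 \left(-5\right) 16 + 8\right)^{2} - 3566 \left(1 \left(-5\right) 16 + 8\right)\right) = 33 + \left(3122445 + \left(\left(-5\right) 16 + 8\right)^{2} - 3566 \left(\left(-5\right) 16 + 8\right)\right) = 33 + \left(3122445 + \left(-80 + 8\right)^{2} - 3566 \left(-80 + 8\right)\right) = 33 + \left(3122445 + \left(-72\right)^{2} - -256752\right) = 33 + \left(3122445 + 5184 + 256752\right) = 33 + 3384381 = 3384414$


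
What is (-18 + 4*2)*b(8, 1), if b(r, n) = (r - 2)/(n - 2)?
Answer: 60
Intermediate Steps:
b(r, n) = (-2 + r)/(-2 + n)
(-18 + 4*2)*b(8, 1) = (-18 + 4*2)*((-2 + 8)/(-2 + 1)) = (-18 + 8)*(6/(-1)) = -(-10)*6 = -10*(-6) = 60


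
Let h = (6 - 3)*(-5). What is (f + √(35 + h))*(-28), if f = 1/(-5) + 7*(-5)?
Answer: 4928/5 - 56*√5 ≈ 860.38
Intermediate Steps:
f = -176/5 (f = -⅕ - 35 = -176/5 ≈ -35.200)
h = -15 (h = 3*(-5) = -15)
(f + √(35 + h))*(-28) = (-176/5 + √(35 - 15))*(-28) = (-176/5 + √20)*(-28) = (-176/5 + 2*√5)*(-28) = 4928/5 - 56*√5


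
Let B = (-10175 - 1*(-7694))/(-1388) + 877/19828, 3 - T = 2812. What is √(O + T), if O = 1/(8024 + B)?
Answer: 2*I*√133834663787529098975595/13805064555 ≈ 53.0*I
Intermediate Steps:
T = -2809 (T = 3 - 1*2812 = 3 - 2812 = -2809)
B = 3150659/1720079 (B = (-10175 + 7694)*(-1/1388) + 877*(1/19828) = -2481*(-1/1388) + 877/19828 = 2481/1388 + 877/19828 = 3150659/1720079 ≈ 1.8317)
O = 1720079/13805064555 (O = 1/(8024 + 3150659/1720079) = 1/(13805064555/1720079) = 1720079/13805064555 ≈ 0.00012460)
√(O + T) = √(1720079/13805064555 - 2809) = √(-38778424614916/13805064555) = 2*I*√133834663787529098975595/13805064555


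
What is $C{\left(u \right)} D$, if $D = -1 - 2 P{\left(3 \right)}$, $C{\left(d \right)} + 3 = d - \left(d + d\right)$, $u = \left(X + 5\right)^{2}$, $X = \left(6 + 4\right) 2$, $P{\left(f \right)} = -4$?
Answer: $-4396$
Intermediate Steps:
$X = 20$ ($X = 10 \cdot 2 = 20$)
$u = 625$ ($u = \left(20 + 5\right)^{2} = 25^{2} = 625$)
$C{\left(d \right)} = -3 - d$ ($C{\left(d \right)} = -3 + \left(d - \left(d + d\right)\right) = -3 + \left(d - 2 d\right) = -3 - d$)
$D = 7$ ($D = -1 - -8 = -1 + 8 = 7$)
$C{\left(u \right)} D = \left(-3 - 625\right) 7 = \left(-628\right) 7 = -4396$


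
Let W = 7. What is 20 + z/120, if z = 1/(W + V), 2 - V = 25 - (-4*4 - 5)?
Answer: 88799/4440 ≈ 20.000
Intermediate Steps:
V = -44 (V = 2 - (25 - (-4*4 - 5)) = 2 - (25 - (-16 - 5)) = 2 - (25 - 1*(-21)) = 2 - (25 + 21) = 2 - 1*46 = 2 - 46 = -44)
z = -1/37 (z = 1/(7 - 44) = 1/(-37) = -1/37 ≈ -0.027027)
20 + z/120 = 20 - 1/37/120 = 20 + (1/120)*(-1/37) = 20 - 1/4440 = 88799/4440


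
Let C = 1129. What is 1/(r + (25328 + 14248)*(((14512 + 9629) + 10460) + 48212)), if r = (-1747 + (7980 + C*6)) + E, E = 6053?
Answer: 1/3277426348 ≈ 3.0512e-10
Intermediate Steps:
r = 19060 (r = (-1747 + (7980 + 1129*6)) + 6053 = (-1747 + (7980 + 6774)) + 6053 = (-1747 + 14754) + 6053 = 13007 + 6053 = 19060)
1/(r + (25328 + 14248)*(((14512 + 9629) + 10460) + 48212)) = 1/(19060 + (25328 + 14248)*(((14512 + 9629) + 10460) + 48212)) = 1/(19060 + 39576*((24141 + 10460) + 48212)) = 1/(19060 + 39576*(34601 + 48212)) = 1/(19060 + 39576*82813) = 1/(19060 + 3277407288) = 1/3277426348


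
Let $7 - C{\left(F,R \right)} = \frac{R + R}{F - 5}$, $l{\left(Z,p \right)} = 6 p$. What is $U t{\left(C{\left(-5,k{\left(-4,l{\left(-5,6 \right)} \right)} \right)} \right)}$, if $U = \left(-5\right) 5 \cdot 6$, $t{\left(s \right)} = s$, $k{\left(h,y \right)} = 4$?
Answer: $-1170$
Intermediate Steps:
$C{\left(F,R \right)} = 7 - \frac{2 R}{-5 + F}$ ($C{\left(F,R \right)} = 7 - \frac{R + R}{F - 5} = 7 - \frac{2 R}{-5 + F}$)
$U = -150$ ($U = \left(-25\right) 6 = -150$)
$U t{\left(C{\left(-5,k{\left(-4,l{\left(-5,6 \right)} \right)} \right)} \right)} = - 150 \frac{-35 - 8 + 7 \left(-5\right)}{-5 - 5} = - 150 \frac{-35 - 8 - 35}{-10} = - 150 \left(\left(- \frac{1}{10}\right) \left(-78\right)\right) = \left(-150\right) \frac{39}{5} = -1170$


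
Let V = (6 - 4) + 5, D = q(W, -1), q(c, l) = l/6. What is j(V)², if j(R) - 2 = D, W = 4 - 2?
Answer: 121/36 ≈ 3.3611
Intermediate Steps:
W = 2
q(c, l) = l/6 (q(c, l) = l*(⅙) = l/6)
D = -⅙ (D = (⅙)*(-1) = -⅙ ≈ -0.16667)
V = 7 (V = 2 + 5 = 7)
j(R) = 11/6 (j(R) = 2 - ⅙ = 11/6)
j(V)² = (11/6)² = 121/36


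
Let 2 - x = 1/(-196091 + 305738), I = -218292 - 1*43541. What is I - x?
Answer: -28709422244/109647 ≈ -2.6184e+5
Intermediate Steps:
I = -261833 (I = -218292 - 43541 = -261833)
x = 219293/109647 (x = 2 - 1/(-196091 + 305738) = 2 - 1/109647 = 219293/109647 ≈ 2.0000)
I - x = -261833 - 1*219293/109647 = -261833 - 219293/109647 = -28709422244/109647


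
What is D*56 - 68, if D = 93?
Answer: 5140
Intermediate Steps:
D*56 - 68 = 93*56 - 68 = 5208 - 68 = 5140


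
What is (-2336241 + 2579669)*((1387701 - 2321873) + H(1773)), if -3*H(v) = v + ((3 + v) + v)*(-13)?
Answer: -223803808352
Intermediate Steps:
H(v) = 13 + 25*v/3 (H(v) = -(v + ((3 + v) + v)*(-13))/3 = -(v + (3 + 2*v)*(-13))/3 = -(v + (-39 - 26*v))/3 = -(-39 - 25*v)/3 = 13 + 25*v/3)
(-2336241 + 2579669)*((1387701 - 2321873) + H(1773)) = (-2336241 + 2579669)*((1387701 - 2321873) + (13 + (25/3)*1773)) = 243428*(-934172 + (13 + 14775)) = 243428*(-934172 + 14788) = 243428*(-919384) = -223803808352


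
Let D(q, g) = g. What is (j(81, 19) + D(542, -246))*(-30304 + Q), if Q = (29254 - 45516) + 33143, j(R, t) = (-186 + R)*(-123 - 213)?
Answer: -470261382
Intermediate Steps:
j(R, t) = 62496 - 336*R (j(R, t) = (-186 + R)*(-336) = 62496 - 336*R)
Q = 16881 (Q = -16262 + 33143 = 16881)
(j(81, 19) + D(542, -246))*(-30304 + Q) = ((62496 - 336*81) - 246)*(-30304 + 16881) = ((62496 - 27216) - 246)*(-13423) = (35280 - 246)*(-13423) = 35034*(-13423) = -470261382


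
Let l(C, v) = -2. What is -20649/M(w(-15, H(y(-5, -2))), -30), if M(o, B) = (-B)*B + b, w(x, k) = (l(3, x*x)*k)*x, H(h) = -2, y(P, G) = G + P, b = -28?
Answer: 20649/928 ≈ 22.251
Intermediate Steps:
w(x, k) = -2*k*x (w(x, k) = (-2*k)*x = -2*k*x)
M(o, B) = -28 - B² (M(o, B) = (-B)*B - 28 = -B² - 28 = -28 - B²)
-20649/M(w(-15, H(y(-5, -2))), -30) = -20649/(-28 - 1*(-30)²) = -20649/(-28 - 1*900) = -20649/(-28 - 900) = -20649/(-928) = -20649*(-1/928) = 20649/928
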